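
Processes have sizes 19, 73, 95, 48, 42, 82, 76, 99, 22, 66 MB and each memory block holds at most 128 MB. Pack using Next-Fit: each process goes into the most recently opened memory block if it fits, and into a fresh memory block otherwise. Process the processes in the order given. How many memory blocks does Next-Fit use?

7

memory block 1: place 19 MB, 109 MB left
memory block 1: place 73 MB, 36 MB left
memory block 2: place 95 MB, 33 MB left
memory block 3: place 48 MB, 80 MB left
memory block 3: place 42 MB, 38 MB left
memory block 4: place 82 MB, 46 MB left
memory block 5: place 76 MB, 52 MB left
memory block 6: place 99 MB, 29 MB left
memory block 6: place 22 MB, 7 MB left
memory block 7: place 66 MB, 62 MB left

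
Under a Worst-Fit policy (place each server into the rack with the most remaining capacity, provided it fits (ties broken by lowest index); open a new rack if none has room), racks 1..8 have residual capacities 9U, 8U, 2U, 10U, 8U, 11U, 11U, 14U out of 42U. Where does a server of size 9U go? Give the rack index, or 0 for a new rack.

8

Racks with room: rack 1 (9U), rack 4 (10U), rack 6 (11U), rack 7 (11U), rack 8 (14U).
Most room is rack 8 with 14U free.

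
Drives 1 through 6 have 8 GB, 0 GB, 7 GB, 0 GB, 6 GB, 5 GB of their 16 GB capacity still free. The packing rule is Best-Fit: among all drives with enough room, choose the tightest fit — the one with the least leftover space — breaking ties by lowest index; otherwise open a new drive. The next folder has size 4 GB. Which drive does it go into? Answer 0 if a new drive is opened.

6

Drives with room: drive 1 (8 GB), drive 3 (7 GB), drive 5 (6 GB), drive 6 (5 GB).
Tightest fit is drive 6 with 5 GB free.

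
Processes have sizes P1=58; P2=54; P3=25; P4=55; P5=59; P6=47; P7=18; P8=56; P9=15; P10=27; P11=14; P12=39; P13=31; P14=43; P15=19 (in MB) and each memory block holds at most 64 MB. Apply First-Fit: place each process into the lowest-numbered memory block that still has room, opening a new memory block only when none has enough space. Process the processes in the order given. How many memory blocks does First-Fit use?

memory block 1: place P1 (58 MB), 6 MB left
memory block 2: place P2 (54 MB), 10 MB left
memory block 3: place P3 (25 MB), 39 MB left
memory block 4: place P4 (55 MB), 9 MB left
memory block 5: place P5 (59 MB), 5 MB left
memory block 6: place P6 (47 MB), 17 MB left
memory block 3: place P7 (18 MB), 21 MB left
memory block 7: place P8 (56 MB), 8 MB left
memory block 3: place P9 (15 MB), 6 MB left
memory block 8: place P10 (27 MB), 37 MB left
memory block 6: place P11 (14 MB), 3 MB left
memory block 9: place P12 (39 MB), 25 MB left
memory block 8: place P13 (31 MB), 6 MB left
memory block 10: place P14 (43 MB), 21 MB left
memory block 9: place P15 (19 MB), 6 MB left
Final memory blocks: [58] [54] [25,18,15] [55] [59] [47,14] [56] [27,31] [39,19] [43].

10 memory blocks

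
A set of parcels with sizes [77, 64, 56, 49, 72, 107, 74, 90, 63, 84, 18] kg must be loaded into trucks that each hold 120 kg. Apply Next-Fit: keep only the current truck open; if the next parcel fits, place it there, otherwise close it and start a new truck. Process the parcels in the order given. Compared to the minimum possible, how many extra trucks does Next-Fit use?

Next-Fit: [77] [64,56] [49] [72] [107] [74] [90] [63] [84,18] → 9 trucks.
8 parcels exceed 60 kg (half the capacity), and no two of those can share a truck, so at least 8 trucks are needed.
An optimal packing achieves that bound: [107] [90,18] [84] [77] [74] [72] [64,56] [63,49] → 8 trucks.
Excess: 9 − 8 = 1.

1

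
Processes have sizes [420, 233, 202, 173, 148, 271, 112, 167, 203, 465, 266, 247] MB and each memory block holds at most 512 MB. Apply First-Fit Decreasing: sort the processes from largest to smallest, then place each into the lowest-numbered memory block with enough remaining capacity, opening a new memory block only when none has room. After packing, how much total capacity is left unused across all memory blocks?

677

Sorted descending: 465, 420, 271, 266, 247, 233, 203, 202, 173, 167, 148, 112.
memory block 1: place 465 MB, 47 MB left
memory block 2: place 420 MB, 92 MB left
memory block 3: place 271 MB, 241 MB left
memory block 4: place 266 MB, 246 MB left
memory block 5: place 247 MB, 265 MB left
memory block 3: place 233 MB, 8 MB left
memory block 4: place 203 MB, 43 MB left
memory block 5: place 202 MB, 63 MB left
memory block 6: place 173 MB, 339 MB left
memory block 6: place 167 MB, 172 MB left
memory block 6: place 148 MB, 24 MB left
memory block 7: place 112 MB, 400 MB left
7 memory blocks × 512 MB = 3584 MB; used 2907 MB; unused 677 MB.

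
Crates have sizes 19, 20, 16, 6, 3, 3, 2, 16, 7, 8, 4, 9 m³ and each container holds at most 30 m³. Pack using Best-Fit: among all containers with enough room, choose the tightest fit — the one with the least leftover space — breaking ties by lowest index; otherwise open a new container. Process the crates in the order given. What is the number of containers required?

container 1: place 19 m³, 11 m³ left
container 2: place 20 m³, 10 m³ left
container 3: place 16 m³, 14 m³ left
container 2: place 6 m³, 4 m³ left
container 2: place 3 m³, 1 m³ left
container 1: place 3 m³, 8 m³ left
container 1: place 2 m³, 6 m³ left
container 4: place 16 m³, 14 m³ left
container 3: place 7 m³, 7 m³ left
container 4: place 8 m³, 6 m³ left
container 1: place 4 m³, 2 m³ left
container 5: place 9 m³, 21 m³ left
Final containers: [19,3,2,4] [20,6,3] [16,7] [16,8] [9].

5 containers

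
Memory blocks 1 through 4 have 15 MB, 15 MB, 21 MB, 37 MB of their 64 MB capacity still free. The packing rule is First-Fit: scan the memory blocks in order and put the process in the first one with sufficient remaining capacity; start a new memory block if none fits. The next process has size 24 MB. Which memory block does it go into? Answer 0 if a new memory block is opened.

4

Memory blocks with room: memory block 4 (37 MB).
The first with room is memory block 4.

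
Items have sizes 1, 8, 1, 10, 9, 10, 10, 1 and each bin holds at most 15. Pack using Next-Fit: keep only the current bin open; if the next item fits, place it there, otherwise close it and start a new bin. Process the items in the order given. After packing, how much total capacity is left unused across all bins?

25

Put 1 in bin 1; 14 remain.
Put 8 in bin 1; 6 remain.
Put 1 in bin 1; 5 remain.
Put 10 in bin 2; 5 remain.
Put 9 in bin 3; 6 remain.
Put 10 in bin 4; 5 remain.
Put 10 in bin 5; 5 remain.
Put 1 in bin 5; 4 remain.
5 bins × 15 = 75; used 50; unused 25.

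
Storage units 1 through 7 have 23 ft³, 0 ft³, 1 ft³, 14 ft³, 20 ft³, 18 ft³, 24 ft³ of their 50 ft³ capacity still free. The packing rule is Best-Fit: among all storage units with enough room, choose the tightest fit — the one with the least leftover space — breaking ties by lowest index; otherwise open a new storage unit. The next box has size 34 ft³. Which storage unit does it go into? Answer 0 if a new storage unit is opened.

No storage unit has ≥ 34 ft³ free, so a new storage unit is opened.

0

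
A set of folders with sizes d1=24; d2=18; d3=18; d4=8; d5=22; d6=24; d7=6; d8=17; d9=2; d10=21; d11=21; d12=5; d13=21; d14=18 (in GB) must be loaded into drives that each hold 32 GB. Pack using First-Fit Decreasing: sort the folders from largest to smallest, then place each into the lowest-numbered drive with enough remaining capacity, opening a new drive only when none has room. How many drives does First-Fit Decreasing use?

Sorted descending: 24, 24, 22, 21, 21, 21, 18, 18, 18, 17, 8, 6, 5, 2.
drive 1: place 24 GB, 8 GB left
drive 2: place 24 GB, 8 GB left
drive 3: place 22 GB, 10 GB left
drive 4: place 21 GB, 11 GB left
drive 5: place 21 GB, 11 GB left
drive 6: place 21 GB, 11 GB left
drive 7: place 18 GB, 14 GB left
drive 8: place 18 GB, 14 GB left
drive 9: place 18 GB, 14 GB left
drive 10: place 17 GB, 15 GB left
drive 1: place 8 GB, 0 GB left
drive 2: place 6 GB, 2 GB left
drive 3: place 5 GB, 5 GB left
drive 2: place 2 GB, 0 GB left
Final drives: [24,8] [24,6,2] [22,5] [21] [21] [21] [18] [18] [18] [17].

10 drives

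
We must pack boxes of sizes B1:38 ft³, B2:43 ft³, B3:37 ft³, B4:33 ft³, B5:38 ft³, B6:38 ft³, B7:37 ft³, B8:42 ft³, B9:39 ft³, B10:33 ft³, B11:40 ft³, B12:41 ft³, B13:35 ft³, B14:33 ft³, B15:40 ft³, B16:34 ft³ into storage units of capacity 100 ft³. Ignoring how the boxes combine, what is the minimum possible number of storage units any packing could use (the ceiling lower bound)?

7 storage units

Total size = 38 + 43 + 37 + 33 + 38 + 38 + 37 + 42 + 39 + 33 + 40 + 41 + 35 + 33 + 40 + 34 = 601 ft³.
⌈601 / 100⌉ = 7.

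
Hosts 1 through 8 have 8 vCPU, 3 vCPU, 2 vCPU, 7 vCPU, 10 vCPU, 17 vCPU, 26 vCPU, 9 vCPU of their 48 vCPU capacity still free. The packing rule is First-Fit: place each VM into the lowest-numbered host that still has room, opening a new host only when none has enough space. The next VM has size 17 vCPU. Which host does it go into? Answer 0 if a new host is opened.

Hosts with room: host 6 (17 vCPU), host 7 (26 vCPU).
The first with room is host 6.

6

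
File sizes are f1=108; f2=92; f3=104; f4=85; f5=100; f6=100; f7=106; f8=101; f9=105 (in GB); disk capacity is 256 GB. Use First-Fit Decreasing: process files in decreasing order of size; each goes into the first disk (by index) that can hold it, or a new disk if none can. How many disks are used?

5

Sorted descending: 108, 106, 105, 104, 101, 100, 100, 92, 85.
108 GB → disk 1 (remaining 148 GB)
106 GB → disk 1 (remaining 42 GB)
105 GB → disk 2 (remaining 151 GB)
104 GB → disk 2 (remaining 47 GB)
101 GB → disk 3 (remaining 155 GB)
100 GB → disk 3 (remaining 55 GB)
100 GB → disk 4 (remaining 156 GB)
92 GB → disk 4 (remaining 64 GB)
85 GB → disk 5 (remaining 171 GB)
Final disks: [108,106] [105,104] [101,100] [100,92] [85].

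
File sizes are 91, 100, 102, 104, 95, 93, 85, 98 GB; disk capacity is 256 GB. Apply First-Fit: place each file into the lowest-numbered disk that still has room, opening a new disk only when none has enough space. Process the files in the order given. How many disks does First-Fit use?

91 GB → disk 1 (remaining 165 GB)
100 GB → disk 1 (remaining 65 GB)
102 GB → disk 2 (remaining 154 GB)
104 GB → disk 2 (remaining 50 GB)
95 GB → disk 3 (remaining 161 GB)
93 GB → disk 3 (remaining 68 GB)
85 GB → disk 4 (remaining 171 GB)
98 GB → disk 4 (remaining 73 GB)

4 disks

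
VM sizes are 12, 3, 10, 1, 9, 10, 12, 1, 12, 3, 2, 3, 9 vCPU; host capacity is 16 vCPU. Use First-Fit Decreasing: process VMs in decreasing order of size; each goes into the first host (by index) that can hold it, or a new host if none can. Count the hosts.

7

Sorted descending: 12, 12, 12, 10, 10, 9, 9, 3, 3, 3, 2, 1, 1.
12 vCPU → host 1 (remaining 4 vCPU)
12 vCPU → host 2 (remaining 4 vCPU)
12 vCPU → host 3 (remaining 4 vCPU)
10 vCPU → host 4 (remaining 6 vCPU)
10 vCPU → host 5 (remaining 6 vCPU)
9 vCPU → host 6 (remaining 7 vCPU)
9 vCPU → host 7 (remaining 7 vCPU)
3 vCPU → host 1 (remaining 1 vCPU)
3 vCPU → host 2 (remaining 1 vCPU)
3 vCPU → host 3 (remaining 1 vCPU)
2 vCPU → host 4 (remaining 4 vCPU)
1 vCPU → host 1 (remaining 0 vCPU)
1 vCPU → host 2 (remaining 0 vCPU)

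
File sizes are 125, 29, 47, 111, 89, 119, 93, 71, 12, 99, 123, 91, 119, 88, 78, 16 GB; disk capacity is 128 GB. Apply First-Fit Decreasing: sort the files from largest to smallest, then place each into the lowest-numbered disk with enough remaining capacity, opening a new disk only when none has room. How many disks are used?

Sorted descending: 125, 123, 119, 119, 111, 99, 93, 91, 89, 88, 78, 71, 47, 29, 16, 12.
125 GB → disk 1 (remaining 3 GB)
123 GB → disk 2 (remaining 5 GB)
119 GB → disk 3 (remaining 9 GB)
119 GB → disk 4 (remaining 9 GB)
111 GB → disk 5 (remaining 17 GB)
99 GB → disk 6 (remaining 29 GB)
93 GB → disk 7 (remaining 35 GB)
91 GB → disk 8 (remaining 37 GB)
89 GB → disk 9 (remaining 39 GB)
88 GB → disk 10 (remaining 40 GB)
78 GB → disk 11 (remaining 50 GB)
71 GB → disk 12 (remaining 57 GB)
47 GB → disk 11 (remaining 3 GB)
29 GB → disk 6 (remaining 0 GB)
16 GB → disk 5 (remaining 1 GB)
12 GB → disk 7 (remaining 23 GB)
Final disks: [125] [123] [119] [119] [111,16] [99,29] [93,12] [91] [89] [88] [78,47] [71].

12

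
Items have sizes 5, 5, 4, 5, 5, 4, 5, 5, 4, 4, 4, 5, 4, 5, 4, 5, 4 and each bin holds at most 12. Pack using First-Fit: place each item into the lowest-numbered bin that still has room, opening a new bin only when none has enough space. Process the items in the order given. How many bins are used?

5 → bin 1 (remaining 7)
5 → bin 1 (remaining 2)
4 → bin 2 (remaining 8)
5 → bin 2 (remaining 3)
5 → bin 3 (remaining 7)
4 → bin 3 (remaining 3)
5 → bin 4 (remaining 7)
5 → bin 4 (remaining 2)
4 → bin 5 (remaining 8)
4 → bin 5 (remaining 4)
4 → bin 5 (remaining 0)
5 → bin 6 (remaining 7)
4 → bin 6 (remaining 3)
5 → bin 7 (remaining 7)
4 → bin 7 (remaining 3)
5 → bin 8 (remaining 7)
4 → bin 8 (remaining 3)
Final bins: [5,5] [4,5] [5,4] [5,5] [4,4,4] [5,4] [5,4] [5,4].

8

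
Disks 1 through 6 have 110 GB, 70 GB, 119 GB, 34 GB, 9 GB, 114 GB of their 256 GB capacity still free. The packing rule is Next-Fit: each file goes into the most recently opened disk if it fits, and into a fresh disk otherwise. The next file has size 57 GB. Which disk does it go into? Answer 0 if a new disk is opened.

6

Next-Fit only looks at disk 6, which has 114 GB free.
57 GB fits there.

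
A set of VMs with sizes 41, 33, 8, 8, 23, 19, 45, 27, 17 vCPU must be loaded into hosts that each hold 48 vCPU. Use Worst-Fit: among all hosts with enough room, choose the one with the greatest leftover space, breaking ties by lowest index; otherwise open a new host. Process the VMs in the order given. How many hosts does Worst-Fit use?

5 hosts

host 1: place 41 vCPU, 7 vCPU left
host 2: place 33 vCPU, 15 vCPU left
host 2: place 8 vCPU, 7 vCPU left
host 3: place 8 vCPU, 40 vCPU left
host 3: place 23 vCPU, 17 vCPU left
host 4: place 19 vCPU, 29 vCPU left
host 5: place 45 vCPU, 3 vCPU left
host 4: place 27 vCPU, 2 vCPU left
host 3: place 17 vCPU, 0 vCPU left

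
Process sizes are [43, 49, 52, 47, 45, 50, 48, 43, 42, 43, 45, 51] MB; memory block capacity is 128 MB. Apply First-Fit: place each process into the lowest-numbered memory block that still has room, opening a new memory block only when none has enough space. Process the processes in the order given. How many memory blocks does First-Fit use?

43 MB → memory block 1 (remaining 85 MB)
49 MB → memory block 1 (remaining 36 MB)
52 MB → memory block 2 (remaining 76 MB)
47 MB → memory block 2 (remaining 29 MB)
45 MB → memory block 3 (remaining 83 MB)
50 MB → memory block 3 (remaining 33 MB)
48 MB → memory block 4 (remaining 80 MB)
43 MB → memory block 4 (remaining 37 MB)
42 MB → memory block 5 (remaining 86 MB)
43 MB → memory block 5 (remaining 43 MB)
45 MB → memory block 6 (remaining 83 MB)
51 MB → memory block 6 (remaining 32 MB)

6 memory blocks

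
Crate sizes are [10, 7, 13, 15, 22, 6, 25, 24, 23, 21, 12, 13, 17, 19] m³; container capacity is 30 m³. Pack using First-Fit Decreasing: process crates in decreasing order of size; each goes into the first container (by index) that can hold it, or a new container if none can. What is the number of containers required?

Sorted descending: 25, 24, 23, 22, 21, 19, 17, 15, 13, 13, 12, 10, 7, 6.
container 1: place 25 m³, 5 m³ left
container 2: place 24 m³, 6 m³ left
container 3: place 23 m³, 7 m³ left
container 4: place 22 m³, 8 m³ left
container 5: place 21 m³, 9 m³ left
container 6: place 19 m³, 11 m³ left
container 7: place 17 m³, 13 m³ left
container 8: place 15 m³, 15 m³ left
container 7: place 13 m³, 0 m³ left
container 8: place 13 m³, 2 m³ left
container 9: place 12 m³, 18 m³ left
container 6: place 10 m³, 1 m³ left
container 3: place 7 m³, 0 m³ left
container 2: place 6 m³, 0 m³ left

9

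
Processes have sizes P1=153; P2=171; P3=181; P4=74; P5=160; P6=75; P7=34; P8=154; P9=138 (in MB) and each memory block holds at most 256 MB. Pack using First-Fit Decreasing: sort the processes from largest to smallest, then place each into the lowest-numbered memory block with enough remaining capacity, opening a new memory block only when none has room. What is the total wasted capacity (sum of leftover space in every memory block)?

396

Sorted descending: 181, 171, 160, 154, 153, 138, 75, 74, 34.
Put 181 MB in memory block 1; 75 MB remain.
Put 171 MB in memory block 2; 85 MB remain.
Put 160 MB in memory block 3; 96 MB remain.
Put 154 MB in memory block 4; 102 MB remain.
Put 153 MB in memory block 5; 103 MB remain.
Put 138 MB in memory block 6; 118 MB remain.
Put 75 MB in memory block 1; 0 MB remain.
Put 74 MB in memory block 2; 11 MB remain.
Put 34 MB in memory block 3; 62 MB remain.
6 memory blocks × 256 MB = 1536 MB; used 1140 MB; unused 396 MB.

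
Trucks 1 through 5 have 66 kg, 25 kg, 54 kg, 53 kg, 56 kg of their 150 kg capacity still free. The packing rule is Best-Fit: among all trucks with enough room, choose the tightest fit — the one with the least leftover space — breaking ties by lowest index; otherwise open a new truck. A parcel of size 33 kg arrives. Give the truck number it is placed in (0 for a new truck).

Trucks with room: truck 1 (66 kg), truck 3 (54 kg), truck 4 (53 kg), truck 5 (56 kg).
Tightest fit is truck 4 with 53 kg free.

4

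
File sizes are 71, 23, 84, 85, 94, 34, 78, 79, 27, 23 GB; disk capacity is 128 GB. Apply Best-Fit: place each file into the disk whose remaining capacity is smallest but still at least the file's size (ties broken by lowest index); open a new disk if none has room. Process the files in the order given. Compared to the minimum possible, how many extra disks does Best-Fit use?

0

Best-Fit: [71,23,34] [84] [85,23] [94,27] [78] [79] → 6 disks.
6 files exceed 64 GB (half the capacity), and no two of those can share a disk, so at least 6 disks are needed.
So 6 is already optimal.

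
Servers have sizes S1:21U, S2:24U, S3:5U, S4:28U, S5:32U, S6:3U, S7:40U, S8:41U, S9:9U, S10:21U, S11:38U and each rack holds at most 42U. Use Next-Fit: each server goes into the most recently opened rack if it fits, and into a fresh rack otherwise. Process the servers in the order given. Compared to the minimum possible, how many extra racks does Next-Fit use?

1

Next-Fit: [21] [24,5] [28] [32,3] [40] [41] [9,21] [38] → 8 racks.
Total size 262U; any packing needs at least ⌈262/42⌉ = 7 racks.
An optimal packing achieves that bound: [41] [40] [38,3] [32,9] [28,5] [24] [21,21] → 7 racks.
Excess: 8 − 7 = 1.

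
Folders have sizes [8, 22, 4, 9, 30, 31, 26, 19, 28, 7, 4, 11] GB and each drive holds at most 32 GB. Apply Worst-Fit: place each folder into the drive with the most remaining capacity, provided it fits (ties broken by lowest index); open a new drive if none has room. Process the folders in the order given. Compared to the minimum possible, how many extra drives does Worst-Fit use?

0

Worst-Fit: [8,22] [4,9,19] [30] [31] [26] [28] [7,4,11] → 7 drives.
Total size 199 GB; any packing needs at least ⌈199/32⌉ = 7 drives.
So 7 is already optimal.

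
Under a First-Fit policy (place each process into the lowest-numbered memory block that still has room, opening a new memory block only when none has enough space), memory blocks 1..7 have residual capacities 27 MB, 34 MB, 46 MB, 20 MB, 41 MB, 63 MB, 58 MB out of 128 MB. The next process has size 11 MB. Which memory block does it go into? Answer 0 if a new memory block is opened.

Memory blocks with room: memory block 1 (27 MB), memory block 2 (34 MB), memory block 3 (46 MB), memory block 4 (20 MB), memory block 5 (41 MB), memory block 6 (63 MB), memory block 7 (58 MB).
The first with room is memory block 1.

1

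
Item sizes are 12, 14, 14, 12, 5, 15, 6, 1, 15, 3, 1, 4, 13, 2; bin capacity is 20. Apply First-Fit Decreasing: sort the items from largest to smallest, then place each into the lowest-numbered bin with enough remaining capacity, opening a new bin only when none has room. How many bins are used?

7

Sorted descending: 15, 15, 14, 14, 13, 12, 12, 6, 5, 4, 3, 2, 1, 1.
bin 1: place 15, 5 left
bin 2: place 15, 5 left
bin 3: place 14, 6 left
bin 4: place 14, 6 left
bin 5: place 13, 7 left
bin 6: place 12, 8 left
bin 7: place 12, 8 left
bin 3: place 6, 0 left
bin 1: place 5, 0 left
bin 2: place 4, 1 left
bin 4: place 3, 3 left
bin 4: place 2, 1 left
bin 2: place 1, 0 left
bin 4: place 1, 0 left
Final bins: [15,5] [15,4,1] [14,6] [14,3,2,1] [13] [12] [12].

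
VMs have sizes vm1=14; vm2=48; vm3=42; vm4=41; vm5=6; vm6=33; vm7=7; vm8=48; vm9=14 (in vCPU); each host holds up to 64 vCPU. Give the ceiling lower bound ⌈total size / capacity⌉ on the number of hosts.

Total size = 14 + 48 + 42 + 41 + 6 + 33 + 7 + 48 + 14 = 253 vCPU.
⌈253 / 64⌉ = 4.

4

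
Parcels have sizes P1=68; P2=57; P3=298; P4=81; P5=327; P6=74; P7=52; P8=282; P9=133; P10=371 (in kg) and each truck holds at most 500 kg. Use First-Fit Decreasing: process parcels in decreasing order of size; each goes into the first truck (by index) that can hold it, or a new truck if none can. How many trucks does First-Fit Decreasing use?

4

Sorted descending: 371, 327, 298, 282, 133, 81, 74, 68, 57, 52.
truck 1: place 371 kg, 129 kg left
truck 2: place 327 kg, 173 kg left
truck 3: place 298 kg, 202 kg left
truck 4: place 282 kg, 218 kg left
truck 2: place 133 kg, 40 kg left
truck 1: place 81 kg, 48 kg left
truck 3: place 74 kg, 128 kg left
truck 3: place 68 kg, 60 kg left
truck 3: place 57 kg, 3 kg left
truck 4: place 52 kg, 166 kg left
Final trucks: [371,81] [327,133] [298,74,68,57] [282,52].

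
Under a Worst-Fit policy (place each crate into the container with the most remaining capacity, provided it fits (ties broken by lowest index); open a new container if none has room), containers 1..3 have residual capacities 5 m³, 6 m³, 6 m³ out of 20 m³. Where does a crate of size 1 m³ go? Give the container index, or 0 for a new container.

Containers with room: container 1 (5 m³), container 2 (6 m³), container 3 (6 m³).
Most room is container 2 with 6 m³ free.

2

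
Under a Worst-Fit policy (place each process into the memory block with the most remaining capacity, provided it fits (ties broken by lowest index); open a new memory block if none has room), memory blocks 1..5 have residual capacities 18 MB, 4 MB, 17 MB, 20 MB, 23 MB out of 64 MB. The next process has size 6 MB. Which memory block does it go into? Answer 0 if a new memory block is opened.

5

Memory blocks with room: memory block 1 (18 MB), memory block 3 (17 MB), memory block 4 (20 MB), memory block 5 (23 MB).
Most room is memory block 5 with 23 MB free.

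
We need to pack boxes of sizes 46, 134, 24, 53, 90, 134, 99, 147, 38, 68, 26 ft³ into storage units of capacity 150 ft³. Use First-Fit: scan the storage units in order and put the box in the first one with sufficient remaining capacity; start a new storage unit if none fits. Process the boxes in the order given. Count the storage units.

46 ft³ → storage unit 1 (remaining 104 ft³)
134 ft³ → storage unit 2 (remaining 16 ft³)
24 ft³ → storage unit 1 (remaining 80 ft³)
53 ft³ → storage unit 1 (remaining 27 ft³)
90 ft³ → storage unit 3 (remaining 60 ft³)
134 ft³ → storage unit 4 (remaining 16 ft³)
99 ft³ → storage unit 5 (remaining 51 ft³)
147 ft³ → storage unit 6 (remaining 3 ft³)
38 ft³ → storage unit 3 (remaining 22 ft³)
68 ft³ → storage unit 7 (remaining 82 ft³)
26 ft³ → storage unit 1 (remaining 1 ft³)

7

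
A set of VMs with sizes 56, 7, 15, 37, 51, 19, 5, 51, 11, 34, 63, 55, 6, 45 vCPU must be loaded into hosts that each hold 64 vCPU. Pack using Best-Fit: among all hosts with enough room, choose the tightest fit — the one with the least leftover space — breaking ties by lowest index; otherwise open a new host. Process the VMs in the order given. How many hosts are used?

8

host 1: place 56 vCPU, 8 vCPU left
host 1: place 7 vCPU, 1 vCPU left
host 2: place 15 vCPU, 49 vCPU left
host 2: place 37 vCPU, 12 vCPU left
host 3: place 51 vCPU, 13 vCPU left
host 4: place 19 vCPU, 45 vCPU left
host 2: place 5 vCPU, 7 vCPU left
host 5: place 51 vCPU, 13 vCPU left
host 3: place 11 vCPU, 2 vCPU left
host 4: place 34 vCPU, 11 vCPU left
host 6: place 63 vCPU, 1 vCPU left
host 7: place 55 vCPU, 9 vCPU left
host 2: place 6 vCPU, 1 vCPU left
host 8: place 45 vCPU, 19 vCPU left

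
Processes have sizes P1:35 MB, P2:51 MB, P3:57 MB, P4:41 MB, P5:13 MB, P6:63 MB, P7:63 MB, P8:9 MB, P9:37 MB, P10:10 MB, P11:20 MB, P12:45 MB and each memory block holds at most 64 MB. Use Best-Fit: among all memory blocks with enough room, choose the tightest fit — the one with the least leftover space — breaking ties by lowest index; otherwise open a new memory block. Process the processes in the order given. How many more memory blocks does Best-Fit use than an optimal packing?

Best-Fit: [35] [51,13] [57] [41,9,10] [63] [63] [37,20] [45] → 8 memory blocks.
8 processes exceed 32 MB (half the capacity), and no two of those can share a memory block, so at least 8 memory blocks are needed.
So 8 is already optimal.

0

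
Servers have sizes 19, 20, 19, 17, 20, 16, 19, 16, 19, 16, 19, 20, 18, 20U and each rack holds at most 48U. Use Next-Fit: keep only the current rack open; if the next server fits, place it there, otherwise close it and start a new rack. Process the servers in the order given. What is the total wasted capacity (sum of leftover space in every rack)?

19U → rack 1 (remaining 29U)
20U → rack 1 (remaining 9U)
19U → rack 2 (remaining 29U)
17U → rack 2 (remaining 12U)
20U → rack 3 (remaining 28U)
16U → rack 3 (remaining 12U)
19U → rack 4 (remaining 29U)
16U → rack 4 (remaining 13U)
19U → rack 5 (remaining 29U)
16U → rack 5 (remaining 13U)
19U → rack 6 (remaining 29U)
20U → rack 6 (remaining 9U)
18U → rack 7 (remaining 30U)
20U → rack 7 (remaining 10U)
7 racks × 48U = 336U; used 258U; unused 78U.

78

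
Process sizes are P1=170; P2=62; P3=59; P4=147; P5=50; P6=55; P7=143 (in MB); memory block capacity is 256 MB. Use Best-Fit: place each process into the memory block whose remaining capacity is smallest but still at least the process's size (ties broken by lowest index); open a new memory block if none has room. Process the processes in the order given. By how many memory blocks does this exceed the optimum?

Best-Fit: [170,62] [59,147,50] [55,143] → 3 memory blocks.
Total size 686 MB; any packing needs at least ⌈686/256⌉ = 3 memory blocks.
So 3 is already optimal.

0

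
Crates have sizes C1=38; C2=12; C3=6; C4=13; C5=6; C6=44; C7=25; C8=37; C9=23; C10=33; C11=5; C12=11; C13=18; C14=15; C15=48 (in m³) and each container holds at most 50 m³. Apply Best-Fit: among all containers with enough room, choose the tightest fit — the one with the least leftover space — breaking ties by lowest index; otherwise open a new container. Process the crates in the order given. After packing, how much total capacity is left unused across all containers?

16

container 1: place C1 (38 m³), 12 m³ left
container 1: place C2 (12 m³), 0 m³ left
container 2: place C3 (6 m³), 44 m³ left
container 2: place C4 (13 m³), 31 m³ left
container 2: place C5 (6 m³), 25 m³ left
container 3: place C6 (44 m³), 6 m³ left
container 2: place C7 (25 m³), 0 m³ left
container 4: place C8 (37 m³), 13 m³ left
container 5: place C9 (23 m³), 27 m³ left
container 6: place C10 (33 m³), 17 m³ left
container 3: place C11 (5 m³), 1 m³ left
container 4: place C12 (11 m³), 2 m³ left
container 5: place C13 (18 m³), 9 m³ left
container 6: place C14 (15 m³), 2 m³ left
container 7: place C15 (48 m³), 2 m³ left
7 containers × 50 m³ = 350 m³; used 334 m³; unused 16 m³.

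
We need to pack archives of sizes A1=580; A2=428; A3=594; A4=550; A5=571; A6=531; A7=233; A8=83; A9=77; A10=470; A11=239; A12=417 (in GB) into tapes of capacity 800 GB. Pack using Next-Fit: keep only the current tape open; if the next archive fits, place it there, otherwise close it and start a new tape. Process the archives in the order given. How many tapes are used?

8

A1 (580 GB) → tape 1 (remaining 220 GB)
A2 (428 GB) → tape 2 (remaining 372 GB)
A3 (594 GB) → tape 3 (remaining 206 GB)
A4 (550 GB) → tape 4 (remaining 250 GB)
A5 (571 GB) → tape 5 (remaining 229 GB)
A6 (531 GB) → tape 6 (remaining 269 GB)
A7 (233 GB) → tape 6 (remaining 36 GB)
A8 (83 GB) → tape 7 (remaining 717 GB)
A9 (77 GB) → tape 7 (remaining 640 GB)
A10 (470 GB) → tape 7 (remaining 170 GB)
A11 (239 GB) → tape 8 (remaining 561 GB)
A12 (417 GB) → tape 8 (remaining 144 GB)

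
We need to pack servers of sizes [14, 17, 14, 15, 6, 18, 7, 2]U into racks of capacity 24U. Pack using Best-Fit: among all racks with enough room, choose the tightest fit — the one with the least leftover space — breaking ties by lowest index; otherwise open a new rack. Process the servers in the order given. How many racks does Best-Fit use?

5

14U → rack 1 (remaining 10U)
17U → rack 2 (remaining 7U)
14U → rack 3 (remaining 10U)
15U → rack 4 (remaining 9U)
6U → rack 2 (remaining 1U)
18U → rack 5 (remaining 6U)
7U → rack 4 (remaining 2U)
2U → rack 4 (remaining 0U)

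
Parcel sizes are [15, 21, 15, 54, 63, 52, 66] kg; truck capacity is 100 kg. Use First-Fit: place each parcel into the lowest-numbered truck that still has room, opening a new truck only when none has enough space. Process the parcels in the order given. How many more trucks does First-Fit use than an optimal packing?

1

First-Fit: [15,21,15] [54] [63] [52] [66] → 5 trucks.
4 parcels exceed 50 kg (half the capacity), and no two of those can share a truck, so at least 4 trucks are needed.
An optimal packing achieves that bound: [66,21] [63,15,15] [54] [52] → 4 trucks.
Excess: 5 − 4 = 1.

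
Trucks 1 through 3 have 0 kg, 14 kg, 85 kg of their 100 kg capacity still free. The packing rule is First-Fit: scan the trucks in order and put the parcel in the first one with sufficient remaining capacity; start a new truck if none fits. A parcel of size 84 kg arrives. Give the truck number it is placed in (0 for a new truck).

3

Trucks with room: truck 3 (85 kg).
The first with room is truck 3.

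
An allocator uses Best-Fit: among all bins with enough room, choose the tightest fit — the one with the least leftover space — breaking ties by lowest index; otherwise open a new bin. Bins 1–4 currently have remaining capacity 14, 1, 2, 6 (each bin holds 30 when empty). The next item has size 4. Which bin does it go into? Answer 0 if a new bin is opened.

4

Bins with room: bin 1 (14), bin 4 (6).
Tightest fit is bin 4 with 6 free.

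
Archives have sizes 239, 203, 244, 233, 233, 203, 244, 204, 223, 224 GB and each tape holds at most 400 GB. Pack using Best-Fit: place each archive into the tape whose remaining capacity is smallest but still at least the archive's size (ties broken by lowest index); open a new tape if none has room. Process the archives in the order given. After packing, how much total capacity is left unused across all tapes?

1750

tape 1: place 239 GB, 161 GB left
tape 2: place 203 GB, 197 GB left
tape 3: place 244 GB, 156 GB left
tape 4: place 233 GB, 167 GB left
tape 5: place 233 GB, 167 GB left
tape 6: place 203 GB, 197 GB left
tape 7: place 244 GB, 156 GB left
tape 8: place 204 GB, 196 GB left
tape 9: place 223 GB, 177 GB left
tape 10: place 224 GB, 176 GB left
10 tapes × 400 GB = 4000 GB; used 2250 GB; unused 1750 GB.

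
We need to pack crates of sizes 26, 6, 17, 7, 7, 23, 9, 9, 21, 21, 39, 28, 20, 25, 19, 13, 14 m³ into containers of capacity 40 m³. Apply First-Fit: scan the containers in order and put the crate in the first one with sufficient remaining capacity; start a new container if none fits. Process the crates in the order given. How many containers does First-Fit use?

9 containers

26 m³ → container 1 (remaining 14 m³)
6 m³ → container 1 (remaining 8 m³)
17 m³ → container 2 (remaining 23 m³)
7 m³ → container 1 (remaining 1 m³)
7 m³ → container 2 (remaining 16 m³)
23 m³ → container 3 (remaining 17 m³)
9 m³ → container 2 (remaining 7 m³)
9 m³ → container 3 (remaining 8 m³)
21 m³ → container 4 (remaining 19 m³)
21 m³ → container 5 (remaining 19 m³)
39 m³ → container 6 (remaining 1 m³)
28 m³ → container 7 (remaining 12 m³)
20 m³ → container 8 (remaining 20 m³)
25 m³ → container 9 (remaining 15 m³)
19 m³ → container 4 (remaining 0 m³)
13 m³ → container 5 (remaining 6 m³)
14 m³ → container 8 (remaining 6 m³)
Final containers: [26,6,7] [17,7,9] [23,9] [21,19] [21,13] [39] [28] [20,14] [25].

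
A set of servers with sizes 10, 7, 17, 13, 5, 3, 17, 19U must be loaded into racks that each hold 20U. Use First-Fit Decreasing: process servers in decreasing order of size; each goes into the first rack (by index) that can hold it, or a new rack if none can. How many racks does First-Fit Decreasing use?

Sorted descending: 19, 17, 17, 13, 10, 7, 5, 3.
19U → rack 1 (remaining 1U)
17U → rack 2 (remaining 3U)
17U → rack 3 (remaining 3U)
13U → rack 4 (remaining 7U)
10U → rack 5 (remaining 10U)
7U → rack 4 (remaining 0U)
5U → rack 5 (remaining 5U)
3U → rack 2 (remaining 0U)
Final racks: [19] [17,3] [17] [13,7] [10,5].

5 racks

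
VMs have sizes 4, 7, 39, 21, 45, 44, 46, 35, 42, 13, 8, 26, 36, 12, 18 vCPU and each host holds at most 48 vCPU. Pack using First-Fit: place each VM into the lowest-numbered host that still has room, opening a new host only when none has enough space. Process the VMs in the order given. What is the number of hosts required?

4 vCPU → host 1 (remaining 44 vCPU)
7 vCPU → host 1 (remaining 37 vCPU)
39 vCPU → host 2 (remaining 9 vCPU)
21 vCPU → host 1 (remaining 16 vCPU)
45 vCPU → host 3 (remaining 3 vCPU)
44 vCPU → host 4 (remaining 4 vCPU)
46 vCPU → host 5 (remaining 2 vCPU)
35 vCPU → host 6 (remaining 13 vCPU)
42 vCPU → host 7 (remaining 6 vCPU)
13 vCPU → host 1 (remaining 3 vCPU)
8 vCPU → host 2 (remaining 1 vCPU)
26 vCPU → host 8 (remaining 22 vCPU)
36 vCPU → host 9 (remaining 12 vCPU)
12 vCPU → host 6 (remaining 1 vCPU)
18 vCPU → host 8 (remaining 4 vCPU)
Final hosts: [4,7,21,13] [39,8] [45] [44] [46] [35,12] [42] [26,18] [36].

9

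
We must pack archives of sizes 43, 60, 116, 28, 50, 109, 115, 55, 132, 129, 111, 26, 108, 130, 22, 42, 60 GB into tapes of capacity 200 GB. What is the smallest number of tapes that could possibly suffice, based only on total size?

Total size = 43 + 60 + 116 + 28 + 50 + 109 + 115 + 55 + 132 + 129 + 111 + 26 + 108 + 130 + 22 + 42 + 60 = 1336 GB.
⌈1336 / 200⌉ = 7.

7 tapes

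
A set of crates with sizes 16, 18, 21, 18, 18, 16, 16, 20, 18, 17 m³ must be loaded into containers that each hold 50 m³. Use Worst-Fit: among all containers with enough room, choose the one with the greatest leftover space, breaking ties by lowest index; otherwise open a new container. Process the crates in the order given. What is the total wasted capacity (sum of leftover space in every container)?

container 1: place 16 m³, 34 m³ left
container 1: place 18 m³, 16 m³ left
container 2: place 21 m³, 29 m³ left
container 2: place 18 m³, 11 m³ left
container 3: place 18 m³, 32 m³ left
container 3: place 16 m³, 16 m³ left
container 1: place 16 m³, 0 m³ left
container 4: place 20 m³, 30 m³ left
container 4: place 18 m³, 12 m³ left
container 5: place 17 m³, 33 m³ left
5 containers × 50 m³ = 250 m³; used 178 m³; unused 72 m³.

72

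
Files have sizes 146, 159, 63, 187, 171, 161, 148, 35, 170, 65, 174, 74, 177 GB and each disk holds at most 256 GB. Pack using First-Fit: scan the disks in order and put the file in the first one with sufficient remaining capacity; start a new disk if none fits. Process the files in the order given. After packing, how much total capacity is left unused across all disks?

Put 146 GB in disk 1; 110 GB remain.
Put 159 GB in disk 2; 97 GB remain.
Put 63 GB in disk 1; 47 GB remain.
Put 187 GB in disk 3; 69 GB remain.
Put 171 GB in disk 4; 85 GB remain.
Put 161 GB in disk 5; 95 GB remain.
Put 148 GB in disk 6; 108 GB remain.
Put 35 GB in disk 1; 12 GB remain.
Put 170 GB in disk 7; 86 GB remain.
Put 65 GB in disk 2; 32 GB remain.
Put 174 GB in disk 8; 82 GB remain.
Put 74 GB in disk 4; 11 GB remain.
Put 177 GB in disk 9; 79 GB remain.
9 disks × 256 GB = 2304 GB; used 1730 GB; unused 574 GB.

574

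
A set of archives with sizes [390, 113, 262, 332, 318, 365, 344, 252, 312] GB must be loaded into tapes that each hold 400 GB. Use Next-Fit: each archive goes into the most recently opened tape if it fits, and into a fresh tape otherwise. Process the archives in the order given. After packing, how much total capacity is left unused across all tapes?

390 GB → tape 1 (remaining 10 GB)
113 GB → tape 2 (remaining 287 GB)
262 GB → tape 2 (remaining 25 GB)
332 GB → tape 3 (remaining 68 GB)
318 GB → tape 4 (remaining 82 GB)
365 GB → tape 5 (remaining 35 GB)
344 GB → tape 6 (remaining 56 GB)
252 GB → tape 7 (remaining 148 GB)
312 GB → tape 8 (remaining 88 GB)
8 tapes × 400 GB = 3200 GB; used 2688 GB; unused 512 GB.

512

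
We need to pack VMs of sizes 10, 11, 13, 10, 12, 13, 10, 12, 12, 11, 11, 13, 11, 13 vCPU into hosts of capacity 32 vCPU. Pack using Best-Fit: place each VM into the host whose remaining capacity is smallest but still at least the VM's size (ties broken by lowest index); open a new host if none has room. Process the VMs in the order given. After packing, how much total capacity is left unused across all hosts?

10 vCPU → host 1 (remaining 22 vCPU)
11 vCPU → host 1 (remaining 11 vCPU)
13 vCPU → host 2 (remaining 19 vCPU)
10 vCPU → host 1 (remaining 1 vCPU)
12 vCPU → host 2 (remaining 7 vCPU)
13 vCPU → host 3 (remaining 19 vCPU)
10 vCPU → host 3 (remaining 9 vCPU)
12 vCPU → host 4 (remaining 20 vCPU)
12 vCPU → host 4 (remaining 8 vCPU)
11 vCPU → host 5 (remaining 21 vCPU)
11 vCPU → host 5 (remaining 10 vCPU)
13 vCPU → host 6 (remaining 19 vCPU)
11 vCPU → host 6 (remaining 8 vCPU)
13 vCPU → host 7 (remaining 19 vCPU)
7 hosts × 32 vCPU = 224 vCPU; used 162 vCPU; unused 62 vCPU.

62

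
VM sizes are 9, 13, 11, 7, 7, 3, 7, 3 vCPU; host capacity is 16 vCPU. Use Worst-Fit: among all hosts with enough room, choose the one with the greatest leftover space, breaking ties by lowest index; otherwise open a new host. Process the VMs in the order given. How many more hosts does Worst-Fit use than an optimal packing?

1

Worst-Fit: [9,7] [13] [11] [7,3] [7,3] → 5 hosts.
Total size 60 vCPU; any packing needs at least ⌈60/16⌉ = 4 hosts.
An optimal packing achieves that bound: [13,3] [11,3] [9,7] [7,7] → 4 hosts.
Excess: 5 − 4 = 1.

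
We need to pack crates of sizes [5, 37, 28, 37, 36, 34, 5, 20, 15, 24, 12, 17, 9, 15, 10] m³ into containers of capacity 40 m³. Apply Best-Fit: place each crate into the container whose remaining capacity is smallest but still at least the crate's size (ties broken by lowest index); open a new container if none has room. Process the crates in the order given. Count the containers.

9

container 1: place 5 m³, 35 m³ left
container 2: place 37 m³, 3 m³ left
container 1: place 28 m³, 7 m³ left
container 3: place 37 m³, 3 m³ left
container 4: place 36 m³, 4 m³ left
container 5: place 34 m³, 6 m³ left
container 5: place 5 m³, 1 m³ left
container 6: place 20 m³, 20 m³ left
container 6: place 15 m³, 5 m³ left
container 7: place 24 m³, 16 m³ left
container 7: place 12 m³, 4 m³ left
container 8: place 17 m³, 23 m³ left
container 8: place 9 m³, 14 m³ left
container 9: place 15 m³, 25 m³ left
container 8: place 10 m³, 4 m³ left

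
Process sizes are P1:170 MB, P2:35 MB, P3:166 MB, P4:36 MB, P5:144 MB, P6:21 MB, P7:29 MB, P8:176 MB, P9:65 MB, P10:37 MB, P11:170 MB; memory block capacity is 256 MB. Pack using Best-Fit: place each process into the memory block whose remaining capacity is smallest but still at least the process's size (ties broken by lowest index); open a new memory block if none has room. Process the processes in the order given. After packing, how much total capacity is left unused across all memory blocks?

P1 (170 MB) → memory block 1 (remaining 86 MB)
P2 (35 MB) → memory block 1 (remaining 51 MB)
P3 (166 MB) → memory block 2 (remaining 90 MB)
P4 (36 MB) → memory block 1 (remaining 15 MB)
P5 (144 MB) → memory block 3 (remaining 112 MB)
P6 (21 MB) → memory block 2 (remaining 69 MB)
P7 (29 MB) → memory block 2 (remaining 40 MB)
P8 (176 MB) → memory block 4 (remaining 80 MB)
P9 (65 MB) → memory block 4 (remaining 15 MB)
P10 (37 MB) → memory block 2 (remaining 3 MB)
P11 (170 MB) → memory block 5 (remaining 86 MB)
5 memory blocks × 256 MB = 1280 MB; used 1049 MB; unused 231 MB.

231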